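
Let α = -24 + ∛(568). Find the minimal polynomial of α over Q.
m_α(x) = x^3 + 72x^2 + 1728x + 13256

Set β = α + 24 = ∛(568), so β^3 = 568. Then (α + 24)^3 - 568 = 0, i.e. α is a root of g(x) = (x + 24)^3 - 568 = x^3 + 72x^2 + 1728x + 13256. Since g(x) = h(x + 24) where h(x) = x^3 - 568, and h is irreducible over Q (because 568 is not a perfect cube, so h has no rational root, and a monic cubic with no rational root is irreducible), g is also irreducible (irreducibility is preserved under the substitution x → x + 24). Hence m_α(x) = x^3 + 72x^2 + 1728x + 13256.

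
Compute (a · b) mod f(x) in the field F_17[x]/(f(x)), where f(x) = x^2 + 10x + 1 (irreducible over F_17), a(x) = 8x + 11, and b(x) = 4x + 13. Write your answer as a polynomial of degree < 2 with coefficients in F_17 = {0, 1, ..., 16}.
a · b ≡ 15x + 9 (mod f(x))

Multiply in F_17[x]: a(x)·b(x) = (8x + 11)·(4x + 13) = 15x^2 + 12x + 7. This has degree ≥ 2, so divide by f(x) over F_17: 15x^2 + 12x + 7 = (15)·(x^2 + 10x + 1) + (15x + 9). Hence a·b ≡ 15x + 9 (mod f). (F_17[x]/(f) is a field with 17^2 = 289 elements since f is irreducible of degree 2.)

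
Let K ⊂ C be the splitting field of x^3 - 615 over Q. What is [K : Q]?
[K : Q] = 6

The roots of x^3 - 615 are ∛615, ω∛615, ω^2∛615 where ω = e^(2πi/3) is a primitive cube root of unity, so K = Q(∛615, ω). Now [Q(∛615):Q] = 3 (since 615 is not a perfect cube, x^3 - 615 is irreducible) and [Q(ω):Q] = 2. Both 2 and 3 divide [K:Q], and [K:Q] ≤ 3·2 = 6, so [K:Q] = 6. (Equivalently: Q(∛615) ⊂ R but ω ∉ R, so [K : Q(∛615)] = 2.)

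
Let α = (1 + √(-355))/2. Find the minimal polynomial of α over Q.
m_α(x) = x^2 - x + 89

From 2α - 1 = √(-355), squaring gives (2α - 1)^2 = -355, i.e. 4α^2 - 4α + 1 = -355, so α^2 - α + (1 + 355)/4 = 0. Since -355 ≡ 1 (mod 4), (1 + 355)/4 = 89 ∈ Z. The polynomial x^2 - x + 89 has discriminant 1 - 4·(89) = -355, which is not a perfect square in Q (d = -355 is squarefree and ≠ 1), so x^2 - x + 89 is irreducible over Q. It is the minimal polynomial of α.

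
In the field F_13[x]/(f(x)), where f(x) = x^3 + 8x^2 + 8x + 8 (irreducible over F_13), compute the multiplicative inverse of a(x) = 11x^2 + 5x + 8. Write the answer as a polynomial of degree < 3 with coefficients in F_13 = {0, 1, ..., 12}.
a(x)^(-1) ≡ 11x^2 + 11x + 6 (mod f(x))

Since f is irreducible over F_13, F_13[x]/(f) is a field and a(x) ≠ 0 has an inverse. Apply the extended Euclidean algorithm to f(x) and a(x) in F_13[x]: f(x) = (6x + 11)·a(x) + (9x + 11);  a(x) = (7x + 5)·(9x + 11) + (5). The last nonzero remainder is the constant 5 = gcd(f, a) in F_13. Back-substituting through the division chain expresses 5 = s(x)·a(x) + t(x)·f(x) with s(x) ≡ 3x^2 + 3x + 4 (mod f), so (3x^2 + 3x + 4)·a(x) ≡ 5 (mod f). Multiplying by 5^(-1) ≡ 8 in F_13 gives a(x)^(-1) ≡ 8·(3x^2 + 3x + 4) ≡ 11x^2 + 11x + 6 (mod f). Check: (11x^2 + 5x + 8)·(11x^2 + 11x + 6) = 4x^4 + 7x^3 + x^2 + x + 9 ≡ 1 (mod x^3 + 8x^2 + 8x + 8).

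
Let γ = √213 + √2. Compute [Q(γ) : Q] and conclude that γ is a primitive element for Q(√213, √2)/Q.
[Q(γ) : Q] = 4 (equivalently, Q(γ) = Q(√213, √2))

Obviously Q(γ) ⊆ Q(√213, √2), and [Q(√213, √2):Q] = 4 (since 213, 2 are distinct squarefree integers > 1 with 426 not a perfect square). To show equality we compute the minimal polynomial of γ. From γ = √213 + √2: γ^2 = 213 + 2√(426) + 2 = 215 + 2√(426), so γ^2 - 215 = 2√(426); squaring, (γ^2 - 215)^2 = 4·426, i.e. γ^4 - 430γ^2 + 46225 - 1704 = 0, i.e. γ^4 - 430γ^2 + 44521 = 0. So γ is a root of x^4 - 430x^2 + 44521. This polynomial is irreducible over Q: it has no rational root (each ±√213 ± √2 is irrational), and any factorization into two quadratics over Q would force √(426) ∈ Q (pairing opposite roots) or √213, √2 ∈ Q (other pairings), all impossible. Hence [Q(γ):Q] = 4 = [Q(√213, √2):Q], so Q(γ) = Q(√213, √2).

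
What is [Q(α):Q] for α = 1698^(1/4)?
[Q(α):Q] = 4

α is a root of x^4 - 1698. By Eisenstein's criterion at the prime p = 2 (which divides the constant term 1698 but p^2 = 4 does not, since 1698 is squarefree), x^4 - 1698 is irreducible over Q. Hence [Q(α):Q] = 4.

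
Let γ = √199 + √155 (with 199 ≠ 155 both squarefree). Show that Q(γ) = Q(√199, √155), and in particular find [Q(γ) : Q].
[Q(γ) : Q] = 4 (equivalently, Q(γ) = Q(√199, √155))

Obviously Q(γ) ⊆ Q(√199, √155), and [Q(√199, √155):Q] = 4 (since 199, 155 are distinct squarefree integers > 1 with 30845 not a perfect square). To show equality we compute the minimal polynomial of γ. From γ = √199 + √155: γ^2 = 199 + 2√(30845) + 155 = 354 + 2√(30845), so γ^2 - 354 = 2√(30845); squaring, (γ^2 - 354)^2 = 4·30845, i.e. γ^4 - 708γ^2 + 125316 - 123380 = 0, i.e. γ^4 - 708γ^2 + 1936 = 0. So γ is a root of x^4 - 708x^2 + 1936. This polynomial is irreducible over Q: it has no rational root (each ±√199 ± √155 is irrational), and any factorization into two quadratics over Q would force √(30845) ∈ Q (pairing opposite roots) or √199, √155 ∈ Q (other pairings), all impossible. Hence [Q(γ):Q] = 4 = [Q(√199, √155):Q], so Q(γ) = Q(√199, √155).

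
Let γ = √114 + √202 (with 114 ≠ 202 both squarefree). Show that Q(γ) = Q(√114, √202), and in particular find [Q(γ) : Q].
[Q(γ) : Q] = 4 (equivalently, Q(γ) = Q(√114, √202))

Obviously Q(γ) ⊆ Q(√114, √202), and [Q(√114, √202):Q] = 4 (since 114, 202 are distinct squarefree integers > 1 with 23028 not a perfect square). To show equality we compute the minimal polynomial of γ. From γ = √114 + √202: γ^2 = 114 + 2√(23028) + 202 = 316 + 2√(23028), so γ^2 - 316 = 2√(23028); squaring, (γ^2 - 316)^2 = 4·23028, i.e. γ^4 - 632γ^2 + 99856 - 92112 = 0, i.e. γ^4 - 632γ^2 + 7744 = 0. So γ is a root of x^4 - 632x^2 + 7744. This polynomial is irreducible over Q: it has no rational root (each ±√114 ± √202 is irrational), and any factorization into two quadratics over Q would force √(23028) ∈ Q (pairing opposite roots) or √114, √202 ∈ Q (other pairings), all impossible. Hence [Q(γ):Q] = 4 = [Q(√114, √202):Q], so Q(γ) = Q(√114, √202).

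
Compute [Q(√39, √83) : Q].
[Q(√39, √83) : Q] = 4

[Q(√39):Q] = 2 (min poly x^2 - 39, irreducible since 39 is squarefree > 1). For the top step, suppose √83 ∈ Q(√39), say √83 = c + d√39 with c, d ∈ Q. Squaring: 83 = c^2 + 39d^2 + 2cd√39. Since √39 ∉ Q this forces 2cd = 0. If d = 0 then √83 = c ∈ Q, contradicting 83 squarefree > 1. If c = 0 then 83 = 39d^2, so 39·83 = (39d)^2 is a perfect square in Q — but 39·83 = 3237 is not a perfect square (since 39 and 83 are distinct squarefree integers). Contradiction. Hence √83 ∉ Q(√39), so x^2 - 83 stays irreducible over Q(√39) and [Q(√39, √83) : Q(√39)] = 2. By the tower law, [Q(√39, √83) : Q] = 2 · 2 = 4.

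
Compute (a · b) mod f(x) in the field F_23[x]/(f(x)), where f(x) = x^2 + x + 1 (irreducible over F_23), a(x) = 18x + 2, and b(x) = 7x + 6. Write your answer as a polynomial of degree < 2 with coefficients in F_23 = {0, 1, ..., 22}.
a · b ≡ 19x + 1 (mod f(x))

Multiply in F_23[x]: a(x)·b(x) = (18x + 2)·(7x + 6) = 11x^2 + 7x + 12. This has degree ≥ 2, so divide by f(x) over F_23: 11x^2 + 7x + 12 = (11)·(x^2 + x + 1) + (19x + 1). Hence a·b ≡ 19x + 1 (mod f). (F_23[x]/(f) is a field with 23^2 = 529 elements since f is irreducible of degree 2.)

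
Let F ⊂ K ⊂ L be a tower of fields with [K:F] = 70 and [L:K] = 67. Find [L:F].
[L:F] = 4690

The tower law says that for any tower of field extensions F ⊂ K ⊂ L with finite degrees, [L:F] = [L:K] · [K:F]. Here this gives [L:F] = 67 · 70 = 4690.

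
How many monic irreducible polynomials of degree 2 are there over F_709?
There are 250986 monic irreducible polynomials of degree 2 over F_709

Each element of F_{709^2} that lies in no proper subfield is a root of exactly one monic irreducible of degree 2 over F_709, and each such polynomial has 2 distinct roots in F_{709^2}. By Möbius inversion the count is N_709(2) = (1/2) Σ_{d|2} μ(2/d) · 709^d = (1/2)(μ(2)·709^1 + μ(1)·709^2) = 501972/2 = 250986.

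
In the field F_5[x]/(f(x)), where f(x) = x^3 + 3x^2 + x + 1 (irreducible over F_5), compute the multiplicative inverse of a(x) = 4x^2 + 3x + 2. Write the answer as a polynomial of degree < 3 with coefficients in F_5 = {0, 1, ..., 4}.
a(x)^(-1) ≡ 4x^2 (mod f(x))

Since f is irreducible over F_5, F_5[x]/(f) is a field and a(x) ≠ 0 has an inverse. Apply the extended Euclidean algorithm to f(x) and a(x) in F_5[x]: f(x) = (4x + 4)·a(x) + (x + 3);  a(x) = (4x + 1)·(x + 3) + (4). The last nonzero remainder is the constant 4 = gcd(f, a) in F_5. Back-substituting through the division chain expresses 4 = s(x)·a(x) + t(x)·f(x) with s(x) ≡ x^2 (mod f), so (x^2)·a(x) ≡ 4 (mod f). Multiplying by 4^(-1) ≡ 4 in F_5 gives a(x)^(-1) ≡ 4·(x^2) ≡ 4x^2 (mod f). Check: (4x^2 + 3x + 2)·(4x^2) = x^4 + 2x^3 + 3x^2 ≡ 1 (mod x^3 + 3x^2 + x + 1).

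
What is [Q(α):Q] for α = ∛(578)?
[Q(α):Q] = 3

The minimal polynomial of α is x^3 - 578, irreducible over Q since 578 is not a perfect cube (so x^3 - 578 has no rational root). Hence [Q(α):Q] = deg(m_α) = 3.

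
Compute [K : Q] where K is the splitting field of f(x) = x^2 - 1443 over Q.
[K : Q] = 2

f(x) = x^2 - 1443 factors as (x - √1443)(x + √1443). The splitting field is K = Q(√1443). Since 1443 is squarefree and > 1, it is not a perfect square, so x^2 - 1443 is irreducible over Q and [Q(√1443) : Q] = 2. Hence [K : Q] = 2.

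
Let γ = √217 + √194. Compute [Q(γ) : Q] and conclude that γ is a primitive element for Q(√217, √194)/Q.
[Q(γ) : Q] = 4 (equivalently, Q(γ) = Q(√217, √194))

Obviously Q(γ) ⊆ Q(√217, √194), and [Q(√217, √194):Q] = 4 (since 217, 194 are distinct squarefree integers > 1 with 42098 not a perfect square). To show equality we compute the minimal polynomial of γ. From γ = √217 + √194: γ^2 = 217 + 2√(42098) + 194 = 411 + 2√(42098), so γ^2 - 411 = 2√(42098); squaring, (γ^2 - 411)^2 = 4·42098, i.e. γ^4 - 822γ^2 + 168921 - 168392 = 0, i.e. γ^4 - 822γ^2 + 529 = 0. So γ is a root of x^4 - 822x^2 + 529. This polynomial is irreducible over Q: it has no rational root (each ±√217 ± √194 is irrational), and any factorization into two quadratics over Q would force √(42098) ∈ Q (pairing opposite roots) or √217, √194 ∈ Q (other pairings), all impossible. Hence [Q(γ):Q] = 4 = [Q(√217, √194):Q], so Q(γ) = Q(√217, √194).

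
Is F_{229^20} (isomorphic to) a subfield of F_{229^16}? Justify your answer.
No: F_{229^20} is not a subfield of F_{229^16}

F_{p^m} embeds in F_{p^n} iff m | n. Here 20 ∤ 16 (since 16 = 0·20 + 16 with remainder 16 ≠ 0), so F_{229^20} is not a subfield of F_{229^16}. Equivalently: if it were, the tower law would give 20 = [F_{229^20}:F_229] dividing [F_{229^16}:F_229] = 16, contradiction.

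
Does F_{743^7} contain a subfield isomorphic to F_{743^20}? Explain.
No: F_{743^20} is not a subfield of F_{743^7}

F_{p^m} embeds in F_{p^n} iff m | n. Here 20 ∤ 7 (since 7 = 0·20 + 7 with remainder 7 ≠ 0), so F_{743^20} is not a subfield of F_{743^7}. Equivalently: if it were, the tower law would give 20 = [F_{743^20}:F_743] dividing [F_{743^7}:F_743] = 7, contradiction.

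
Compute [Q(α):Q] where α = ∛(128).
[Q(α):Q] = 3

The minimal polynomial of α is x^3 - 128, irreducible over Q since 128 is not a perfect cube (so x^3 - 128 has no rational root). Hence [Q(α):Q] = deg(m_α) = 3.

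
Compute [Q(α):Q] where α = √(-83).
[Q(α):Q] = 2

[Q(α):Q] equals the degree of the minimal polynomial of α. Here α^2 = -83 and x^2 + 83 is irreducible (d = -83 is squarefree, ≠ 1, hence not a square), so deg(m_α) = 2. Thus [Q(α):Q] = 2.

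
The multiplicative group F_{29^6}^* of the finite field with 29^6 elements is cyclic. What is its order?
|F_{29^6}^*| = 594823320

F_{29^6} has 29^6 = 594823321 elements; its multiplicative group consists of all nonzero elements, so |F_{29^6}^*| = 594823321 - 1 = 594823320. (It is cyclic since any finite subgroup of the multiplicative group of a field is cyclic.)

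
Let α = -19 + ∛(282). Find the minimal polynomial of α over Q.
m_α(x) = x^3 + 57x^2 + 1083x + 6577

Set β = α + 19 = ∛(282), so β^3 = 282. Then (α + 19)^3 - 282 = 0, i.e. α is a root of g(x) = (x + 19)^3 - 282 = x^3 + 57x^2 + 1083x + 6577. Since g(x) = h(x + 19) where h(x) = x^3 - 282, and h is irreducible over Q (because 282 is not a perfect cube, so h has no rational root, and a monic cubic with no rational root is irreducible), g is also irreducible (irreducibility is preserved under the substitution x → x + 19). Hence m_α(x) = x^3 + 57x^2 + 1083x + 6577.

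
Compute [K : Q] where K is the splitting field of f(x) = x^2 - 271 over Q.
[K : Q] = 2

f(x) = x^2 - 271 factors as (x - √271)(x + √271). The splitting field is K = Q(√271). Since 271 is squarefree and > 1, it is not a perfect square, so x^2 - 271 is irreducible over Q and [Q(√271) : Q] = 2. Hence [K : Q] = 2.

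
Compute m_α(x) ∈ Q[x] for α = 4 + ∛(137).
m_α(x) = x^3 - 12x^2 + 48x - 201

Set β = α - 4 = ∛(137), so β^3 = 137. Then (α - 4)^3 - 137 = 0, i.e. α is a root of g(x) = (x - 4)^3 - 137 = x^3 - 12x^2 + 48x - 201. Since g(x) = h(x - 4) where h(x) = x^3 - 137, and h is irreducible over Q (because 137 is not a perfect cube, so h has no rational root, and a monic cubic with no rational root is irreducible), g is also irreducible (irreducibility is preserved under the substitution x → x - 4). Hence m_α(x) = x^3 - 12x^2 + 48x - 201.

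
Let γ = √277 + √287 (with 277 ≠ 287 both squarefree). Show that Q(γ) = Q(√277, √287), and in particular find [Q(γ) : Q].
[Q(γ) : Q] = 4 (equivalently, Q(γ) = Q(√277, √287))

Obviously Q(γ) ⊆ Q(√277, √287), and [Q(√277, √287):Q] = 4 (since 277, 287 are distinct squarefree integers > 1 with 79499 not a perfect square). To show equality we compute the minimal polynomial of γ. From γ = √277 + √287: γ^2 = 277 + 2√(79499) + 287 = 564 + 2√(79499), so γ^2 - 564 = 2√(79499); squaring, (γ^2 - 564)^2 = 4·79499, i.e. γ^4 - 1128γ^2 + 318096 - 317996 = 0, i.e. γ^4 - 1128γ^2 + 100 = 0. So γ is a root of x^4 - 1128x^2 + 100. This polynomial is irreducible over Q: it has no rational root (each ±√277 ± √287 is irrational), and any factorization into two quadratics over Q would force √(79499) ∈ Q (pairing opposite roots) or √277, √287 ∈ Q (other pairings), all impossible. Hence [Q(γ):Q] = 4 = [Q(√277, √287):Q], so Q(γ) = Q(√277, √287).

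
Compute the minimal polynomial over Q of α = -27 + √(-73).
m_α(x) = x^2 + 54x + 802

From α + 27 = √(-73), squaring gives (α + 27)^2 = -73, i.e. α^2 + 54α + 729 = -73, so α^2 + 54α + 802 = 0. The discriminant of x^2 + 54x + 802 is (54)^2 - 4·(802) = 2916 - 3208 = -292, and 4·(-73) is not a perfect square in Q since -73 is squarefree and ≠ 1. Hence x^2 + 54x + 802 is irreducible over Q and is the minimal polynomial of α.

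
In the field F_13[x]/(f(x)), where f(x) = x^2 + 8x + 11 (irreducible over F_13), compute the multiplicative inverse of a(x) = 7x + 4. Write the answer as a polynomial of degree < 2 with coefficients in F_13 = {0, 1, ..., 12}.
a(x)^(-1) ≡ x (mod f(x))

Since f is irreducible over F_13, F_13[x]/(f) is a field and a(x) ≠ 0 has an inverse. Apply the extended Euclidean algorithm to f(x) and a(x) in F_13[x]: f(x) = (2x)·a(x) + (11). The last nonzero remainder is the constant 11 = gcd(f, a) in F_13. Back-substituting through the division chain expresses 11 = s(x)·a(x) + t(x)·f(x) with s(x) ≡ 11x (mod f), so (11x)·a(x) ≡ 11 (mod f). Multiplying by 11^(-1) ≡ 6 in F_13 gives a(x)^(-1) ≡ 6·(11x) ≡ x (mod f). Check: (7x + 4)·(x) = 7x^2 + 4x ≡ 1 (mod x^2 + 8x + 11).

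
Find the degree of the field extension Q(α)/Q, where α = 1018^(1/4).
[Q(α):Q] = 4

α is a root of x^4 - 1018. By Eisenstein's criterion at the prime p = 2 (which divides the constant term 1018 but p^2 = 4 does not, since 1018 is squarefree), x^4 - 1018 is irreducible over Q. Hence [Q(α):Q] = 4.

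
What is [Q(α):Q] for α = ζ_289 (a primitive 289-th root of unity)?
[Q(α):Q] = 272

The minimal polynomial of ζ_289 over Q is the 289-th cyclotomic polynomial Φ_289(x), which is irreducible over Q and has degree φ(289) = 272. Hence [Q(α):Q] = φ(289) = 272.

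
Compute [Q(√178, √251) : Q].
[Q(√178, √251) : Q] = 4

[Q(√178):Q] = 2 (min poly x^2 - 178, irreducible since 178 is squarefree > 1). For the top step, suppose √251 ∈ Q(√178), say √251 = c + d√178 with c, d ∈ Q. Squaring: 251 = c^2 + 178d^2 + 2cd√178. Since √178 ∉ Q this forces 2cd = 0. If d = 0 then √251 = c ∈ Q, contradicting 251 squarefree > 1. If c = 0 then 251 = 178d^2, so 178·251 = (178d)^2 is a perfect square in Q — but 178·251 = 44678 is not a perfect square (since 178 and 251 are distinct squarefree integers). Contradiction. Hence √251 ∉ Q(√178), so x^2 - 251 stays irreducible over Q(√178) and [Q(√178, √251) : Q(√178)] = 2. By the tower law, [Q(√178, √251) : Q] = 2 · 2 = 4.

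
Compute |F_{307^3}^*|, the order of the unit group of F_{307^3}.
|F_{307^3}^*| = 28934442

F_{307^3} has 307^3 = 28934443 elements; its multiplicative group consists of all nonzero elements, so |F_{307^3}^*| = 28934443 - 1 = 28934442. (It is cyclic since any finite subgroup of the multiplicative group of a field is cyclic.)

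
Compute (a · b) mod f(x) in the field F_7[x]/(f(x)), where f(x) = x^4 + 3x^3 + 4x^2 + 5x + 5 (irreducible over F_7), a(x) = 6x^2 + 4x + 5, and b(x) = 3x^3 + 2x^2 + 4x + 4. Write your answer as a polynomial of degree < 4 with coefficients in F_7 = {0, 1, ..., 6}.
a · b ≡ 2x^3 + 3x^2 + 5x + 2 (mod f(x))

Multiply in F_7[x]: a(x)·b(x) = (6x^2 + 4x + 5)·(3x^3 + 2x^2 + 4x + 4) = 4x^5 + 3x^4 + 5x^3 + x^2 + x + 6. This has degree ≥ 4, so divide by f(x) over F_7: 4x^5 + 3x^4 + 5x^3 + x^2 + x + 6 = (4x + 5)·(x^4 + 3x^3 + 4x^2 + 5x + 5) + (2x^3 + 3x^2 + 5x + 2). Hence a·b ≡ 2x^3 + 3x^2 + 5x + 2 (mod f). (F_7[x]/(f) is a field with 7^4 = 2401 elements since f is irreducible of degree 4.)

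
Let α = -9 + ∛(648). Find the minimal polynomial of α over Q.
m_α(x) = x^3 + 27x^2 + 243x + 81

Set β = α + 9 = ∛(648), so β^3 = 648. Then (α + 9)^3 - 648 = 0, i.e. α is a root of g(x) = (x + 9)^3 - 648 = x^3 + 27x^2 + 243x + 81. Since g(x) = h(x + 9) where h(x) = x^3 - 648, and h is irreducible over Q (because 648 is not a perfect cube, so h has no rational root, and a monic cubic with no rational root is irreducible), g is also irreducible (irreducibility is preserved under the substitution x → x + 9). Hence m_α(x) = x^3 + 27x^2 + 243x + 81.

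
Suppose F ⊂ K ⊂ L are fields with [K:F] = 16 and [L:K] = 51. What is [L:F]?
[L:F] = 816

The tower law says that for any tower of field extensions F ⊂ K ⊂ L with finite degrees, [L:F] = [L:K] · [K:F]. Here this gives [L:F] = 51 · 16 = 816.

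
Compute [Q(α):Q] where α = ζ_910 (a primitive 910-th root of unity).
[Q(α):Q] = 288

The minimal polynomial of ζ_910 over Q is the 910-th cyclotomic polynomial Φ_910(x), which is irreducible over Q and has degree φ(910) = 288. Hence [Q(α):Q] = φ(910) = 288.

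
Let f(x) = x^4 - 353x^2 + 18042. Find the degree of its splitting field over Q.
[K : Q] = 4

Solving the quadratic in x^2: x^2 = (353 ± √(353^2 - 4·18042))/2 = (353 ± √52441)/2 = (353 ± 229)/2, giving x^2 = 62 or x^2 = 291. So f(x) = (x^2 - 62)(x^2 - 291) and the roots of f are ±√62, ±√291. Hence the splitting field is K = Q(√62, √291). Since 62 and 291 are distinct squarefree integers > 1, their product 18042 is not a perfect square, so √291 ∉ Q(√62). By the tower law [K:Q] = [Q(√62,√291):Q(√62)] · [Q(√62):Q] = 2 · 2 = 4.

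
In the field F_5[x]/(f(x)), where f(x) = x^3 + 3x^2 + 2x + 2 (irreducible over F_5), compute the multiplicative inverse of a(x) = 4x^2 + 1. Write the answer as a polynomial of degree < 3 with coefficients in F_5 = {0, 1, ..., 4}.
a(x)^(-1) ≡ 2x^2 + x + 1 (mod f(x))

Since f is irreducible over F_5, F_5[x]/(f) is a field and a(x) ≠ 0 has an inverse. Apply the extended Euclidean algorithm to f(x) and a(x) in F_5[x]: f(x) = (4x + 2)·a(x) + (3x);  a(x) = (3x)·(3x) + (1). The last nonzero remainder is the constant 1 = gcd(f, a) in F_5. Back-substituting through the division chain expresses 1 = s(x)·a(x) + t(x)·f(x) with s(x) ≡ 2x^2 + x + 1 (mod f), so a(x)^(-1) ≡ s(x) = 2x^2 + x + 1 (mod f). Check: (4x^2 + 1)·(2x^2 + x + 1) = 3x^4 + 4x^3 + x^2 + x + 1 ≡ 1 (mod x^3 + 3x^2 + 2x + 2).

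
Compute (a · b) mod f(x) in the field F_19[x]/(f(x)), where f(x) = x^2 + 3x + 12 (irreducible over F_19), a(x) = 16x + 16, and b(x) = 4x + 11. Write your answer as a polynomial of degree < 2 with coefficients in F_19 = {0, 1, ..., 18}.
a · b ≡ 10x + 16 (mod f(x))

Multiply in F_19[x]: a(x)·b(x) = (16x + 16)·(4x + 11) = 7x^2 + 12x + 5. This has degree ≥ 2, so divide by f(x) over F_19: 7x^2 + 12x + 5 = (7)·(x^2 + 3x + 12) + (10x + 16). Hence a·b ≡ 10x + 16 (mod f). (F_19[x]/(f) is a field with 19^2 = 361 elements since f is irreducible of degree 2.)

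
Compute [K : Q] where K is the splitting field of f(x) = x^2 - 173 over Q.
[K : Q] = 2

f(x) = x^2 - 173 factors as (x - √173)(x + √173). The splitting field is K = Q(√173). Since 173 is squarefree and > 1, it is not a perfect square, so x^2 - 173 is irreducible over Q and [Q(√173) : Q] = 2. Hence [K : Q] = 2.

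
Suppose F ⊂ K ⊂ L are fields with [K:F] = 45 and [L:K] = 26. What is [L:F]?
[L:F] = 1170

The tower law says that for any tower of field extensions F ⊂ K ⊂ L with finite degrees, [L:F] = [L:K] · [K:F]. Here this gives [L:F] = 26 · 45 = 1170.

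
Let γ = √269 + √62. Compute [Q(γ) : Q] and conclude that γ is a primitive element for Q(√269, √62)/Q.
[Q(γ) : Q] = 4 (equivalently, Q(γ) = Q(√269, √62))

Obviously Q(γ) ⊆ Q(√269, √62), and [Q(√269, √62):Q] = 4 (since 269, 62 are distinct squarefree integers > 1 with 16678 not a perfect square). To show equality we compute the minimal polynomial of γ. From γ = √269 + √62: γ^2 = 269 + 2√(16678) + 62 = 331 + 2√(16678), so γ^2 - 331 = 2√(16678); squaring, (γ^2 - 331)^2 = 4·16678, i.e. γ^4 - 662γ^2 + 109561 - 66712 = 0, i.e. γ^4 - 662γ^2 + 42849 = 0. So γ is a root of x^4 - 662x^2 + 42849. This polynomial is irreducible over Q: it has no rational root (each ±√269 ± √62 is irrational), and any factorization into two quadratics over Q would force √(16678) ∈ Q (pairing opposite roots) or √269, √62 ∈ Q (other pairings), all impossible. Hence [Q(γ):Q] = 4 = [Q(√269, √62):Q], so Q(γ) = Q(√269, √62).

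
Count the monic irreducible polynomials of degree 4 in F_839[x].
There are 123876017580 monic irreducible polynomials of degree 4 over F_839

Each element of F_{839^4} that lies in no proper subfield is a root of exactly one monic irreducible of degree 4 over F_839, and each such polynomial has 4 distinct roots in F_{839^4}. By Möbius inversion the count is N_839(4) = (1/4) Σ_{d|4} μ(4/d) · 839^d = (1/4)(μ(4)·839^1 + μ(2)·839^2 + μ(1)·839^4) = 495504070320/4 = 123876017580.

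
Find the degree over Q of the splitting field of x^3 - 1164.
[K : Q] = 6

The roots of x^3 - 1164 are ∛1164, ω∛1164, ω^2∛1164 where ω = e^(2πi/3) is a primitive cube root of unity, so K = Q(∛1164, ω). Now [Q(∛1164):Q] = 3 (since 1164 is not a perfect cube, x^3 - 1164 is irreducible) and [Q(ω):Q] = 2. Both 2 and 3 divide [K:Q], and [K:Q] ≤ 3·2 = 6, so [K:Q] = 6. (Equivalently: Q(∛1164) ⊂ R but ω ∉ R, so [K : Q(∛1164)] = 2.)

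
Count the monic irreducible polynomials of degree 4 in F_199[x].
There are 392049900 monic irreducible polynomials of degree 4 over F_199

Each element of F_{199^4} that lies in no proper subfield is a root of exactly one monic irreducible of degree 4 over F_199, and each such polynomial has 4 distinct roots in F_{199^4}. By Möbius inversion the count is N_199(4) = (1/4) Σ_{d|4} μ(4/d) · 199^d = (1/4)(μ(4)·199^1 + μ(2)·199^2 + μ(1)·199^4) = 1568199600/4 = 392049900.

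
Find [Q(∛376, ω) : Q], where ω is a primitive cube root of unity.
[Q(∛376, ω) : Q] = 6

[Q(∛376):Q] = 3 (min poly x^3 - 376, irreducible since 376 is not a perfect cube). [Q(ω):Q] = 2 (min poly x^2 + x + 1). Since Q(∛376) ⊂ R and ω ∉ R, we have ω ∉ Q(∛376), so x^2 + x + 1 remains irreducible over Q(∛376) and [Q(∛376, ω) : Q(∛376)] = 2. By the tower law, [Q(∛376, ω) : Q] = 3 · 2 = 6. (In fact Q(∛376, ω) is the splitting field of x^3 - 376 over Q.)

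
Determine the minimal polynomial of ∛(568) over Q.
m_α(x) = x^3 - 568

α satisfies α^3 = 568, so x^3 - 568 annihilates α. By the rational root test, a rational root p/q (in lowest terms) of x^3 - 568 would satisfy p^3 = 568 q^3, forcing q = 1 and p^3 = 568; but 568 is not a perfect cube, contradiction. A monic cubic over Q with no rational root is irreducible (any nontrivial factorization would include a linear factor). Hence x^3 - 568 is the minimal polynomial of α, and in particular [Q(α):Q] = 3.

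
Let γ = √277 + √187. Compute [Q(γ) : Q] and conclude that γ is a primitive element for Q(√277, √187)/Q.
[Q(γ) : Q] = 4 (equivalently, Q(γ) = Q(√277, √187))

Obviously Q(γ) ⊆ Q(√277, √187), and [Q(√277, √187):Q] = 4 (since 277, 187 are distinct squarefree integers > 1 with 51799 not a perfect square). To show equality we compute the minimal polynomial of γ. From γ = √277 + √187: γ^2 = 277 + 2√(51799) + 187 = 464 + 2√(51799), so γ^2 - 464 = 2√(51799); squaring, (γ^2 - 464)^2 = 4·51799, i.e. γ^4 - 928γ^2 + 215296 - 207196 = 0, i.e. γ^4 - 928γ^2 + 8100 = 0. So γ is a root of x^4 - 928x^2 + 8100. This polynomial is irreducible over Q: it has no rational root (each ±√277 ± √187 is irrational), and any factorization into two quadratics over Q would force √(51799) ∈ Q (pairing opposite roots) or √277, √187 ∈ Q (other pairings), all impossible. Hence [Q(γ):Q] = 4 = [Q(√277, √187):Q], so Q(γ) = Q(√277, √187).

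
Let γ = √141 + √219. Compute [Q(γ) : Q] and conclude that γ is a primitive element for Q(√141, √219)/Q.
[Q(γ) : Q] = 4 (equivalently, Q(γ) = Q(√141, √219))

Obviously Q(γ) ⊆ Q(√141, √219), and [Q(√141, √219):Q] = 4 (since 141, 219 are distinct squarefree integers > 1 with 30879 not a perfect square). To show equality we compute the minimal polynomial of γ. From γ = √141 + √219: γ^2 = 141 + 2√(30879) + 219 = 360 + 2√(30879), so γ^2 - 360 = 2√(30879); squaring, (γ^2 - 360)^2 = 4·30879, i.e. γ^4 - 720γ^2 + 129600 - 123516 = 0, i.e. γ^4 - 720γ^2 + 6084 = 0. So γ is a root of x^4 - 720x^2 + 6084. This polynomial is irreducible over Q: it has no rational root (each ±√141 ± √219 is irrational), and any factorization into two quadratics over Q would force √(30879) ∈ Q (pairing opposite roots) or √141, √219 ∈ Q (other pairings), all impossible. Hence [Q(γ):Q] = 4 = [Q(√141, √219):Q], so Q(γ) = Q(√141, √219).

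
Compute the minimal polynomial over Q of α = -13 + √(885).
m_α(x) = x^2 + 26x - 716

From α + 13 = √(885), squaring gives (α + 13)^2 = 885, i.e. α^2 + 26α + 169 = 885, so α^2 + 26α - 716 = 0. The discriminant of x^2 + 26x - 716 is (26)^2 - 4·(-716) = 676 + 2864 = 3540, and 4·(885) is not a perfect square in Q since 885 is squarefree and ≠ 1. Hence x^2 + 26x - 716 is irreducible over Q and is the minimal polynomial of α.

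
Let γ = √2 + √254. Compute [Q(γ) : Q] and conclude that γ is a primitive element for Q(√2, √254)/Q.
[Q(γ) : Q] = 4 (equivalently, Q(γ) = Q(√2, √254))

Obviously Q(γ) ⊆ Q(√2, √254), and [Q(√2, √254):Q] = 4 (since 2, 254 are distinct squarefree integers > 1 with 508 not a perfect square). To show equality we compute the minimal polynomial of γ. From γ = √2 + √254: γ^2 = 2 + 2√(508) + 254 = 256 + 2√(508), so γ^2 - 256 = 2√(508); squaring, (γ^2 - 256)^2 = 4·508, i.e. γ^4 - 512γ^2 + 65536 - 2032 = 0, i.e. γ^4 - 512γ^2 + 63504 = 0. So γ is a root of x^4 - 512x^2 + 63504. This polynomial is irreducible over Q: it has no rational root (each ±√2 ± √254 is irrational), and any factorization into two quadratics over Q would force √(508) ∈ Q (pairing opposite roots) or √2, √254 ∈ Q (other pairings), all impossible. Hence [Q(γ):Q] = 4 = [Q(√2, √254):Q], so Q(γ) = Q(√2, √254).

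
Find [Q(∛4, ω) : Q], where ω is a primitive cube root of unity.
[Q(∛4, ω) : Q] = 6

[Q(∛4):Q] = 3 (min poly x^3 - 4, irreducible since 4 is not a perfect cube). [Q(ω):Q] = 2 (min poly x^2 + x + 1). Since Q(∛4) ⊂ R and ω ∉ R, we have ω ∉ Q(∛4), so x^2 + x + 1 remains irreducible over Q(∛4) and [Q(∛4, ω) : Q(∛4)] = 2. By the tower law, [Q(∛4, ω) : Q] = 3 · 2 = 6. (In fact Q(∛4, ω) is the splitting field of x^3 - 4 over Q.)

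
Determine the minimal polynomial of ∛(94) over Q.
m_α(x) = x^3 - 94

α satisfies α^3 = 94, so x^3 - 94 annihilates α. By the rational root test, a rational root p/q (in lowest terms) of x^3 - 94 would satisfy p^3 = 94 q^3, forcing q = 1 and p^3 = 94; but 94 is not a perfect cube, contradiction. A monic cubic over Q with no rational root is irreducible (any nontrivial factorization would include a linear factor). Hence x^3 - 94 is the minimal polynomial of α, and in particular [Q(α):Q] = 3.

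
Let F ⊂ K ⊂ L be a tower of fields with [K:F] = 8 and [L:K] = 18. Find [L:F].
[L:F] = 144

The tower law says that for any tower of field extensions F ⊂ K ⊂ L with finite degrees, [L:F] = [L:K] · [K:F]. Here this gives [L:F] = 18 · 8 = 144.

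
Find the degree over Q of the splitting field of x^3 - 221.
[K : Q] = 6

The roots of x^3 - 221 are ∛221, ω∛221, ω^2∛221 where ω = e^(2πi/3) is a primitive cube root of unity, so K = Q(∛221, ω). Now [Q(∛221):Q] = 3 (since 221 is not a perfect cube, x^3 - 221 is irreducible) and [Q(ω):Q] = 2. Both 2 and 3 divide [K:Q], and [K:Q] ≤ 3·2 = 6, so [K:Q] = 6. (Equivalently: Q(∛221) ⊂ R but ω ∉ R, so [K : Q(∛221)] = 2.)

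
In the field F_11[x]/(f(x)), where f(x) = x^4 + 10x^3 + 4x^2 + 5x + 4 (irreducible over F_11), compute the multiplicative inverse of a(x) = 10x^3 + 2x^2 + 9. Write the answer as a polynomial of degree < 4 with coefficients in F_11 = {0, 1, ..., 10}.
a(x)^(-1) ≡ 9x^2 + 3x + 4 (mod f(x))

Since f is irreducible over F_11, F_11[x]/(f) is a field and a(x) ≠ 0 has an inverse. Apply the extended Euclidean algorithm to f(x) and a(x) in F_11[x]: f(x) = (10x + 10)·a(x) + (6x^2 + 3x + 2);  a(x) = (9x + 5)·(6x^2 + 3x + 2) + (10). The last nonzero remainder is the constant 10 = gcd(f, a) in F_11. Back-substituting through the division chain expresses 10 = s(x)·a(x) + t(x)·f(x) with s(x) ≡ 2x^2 + 8x + 7 (mod f), so (2x^2 + 8x + 7)·a(x) ≡ 10 (mod f). Multiplying by 10^(-1) ≡ 10 in F_11 gives a(x)^(-1) ≡ 10·(2x^2 + 8x + 7) ≡ 9x^2 + 3x + 4 (mod f). Check: (10x^3 + 2x^2 + 9)·(9x^2 + 3x + 4) = 2x^5 + 4x^4 + 2x^3 + x^2 + 5x + 3 ≡ 1 (mod x^4 + 10x^3 + 4x^2 + 5x + 4).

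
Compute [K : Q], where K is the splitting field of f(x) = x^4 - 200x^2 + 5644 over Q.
[K : Q] = 4

Solving the quadratic in x^2: x^2 = (200 ± √(200^2 - 4·5644))/2 = (200 ± √17424)/2 = (200 ± 132)/2, giving x^2 = 34 or x^2 = 166. So f(x) = (x^2 - 34)(x^2 - 166) and the roots of f are ±√34, ±√166. Hence the splitting field is K = Q(√34, √166). Since 34 and 166 are distinct squarefree integers > 1, their product 5644 is not a perfect square, so √166 ∉ Q(√34). By the tower law [K:Q] = [Q(√34,√166):Q(√34)] · [Q(√34):Q] = 2 · 2 = 4.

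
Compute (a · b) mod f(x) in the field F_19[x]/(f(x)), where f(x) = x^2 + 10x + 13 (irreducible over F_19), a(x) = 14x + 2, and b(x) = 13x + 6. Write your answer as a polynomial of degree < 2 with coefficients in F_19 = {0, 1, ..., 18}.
a · b ≡ 2 (mod f(x))

Multiply in F_19[x]: a(x)·b(x) = (14x + 2)·(13x + 6) = 11x^2 + 15x + 12. This has degree ≥ 2, so divide by f(x) over F_19: 11x^2 + 15x + 12 = (11)·(x^2 + 10x + 13) + (2). Hence a·b ≡ 2 (mod f). (F_19[x]/(f) is a field with 19^2 = 361 elements since f is irreducible of degree 2.)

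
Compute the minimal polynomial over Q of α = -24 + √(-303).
m_α(x) = x^2 + 48x + 879

From α + 24 = √(-303), squaring gives (α + 24)^2 = -303, i.e. α^2 + 48α + 576 = -303, so α^2 + 48α + 879 = 0. The discriminant of x^2 + 48x + 879 is (48)^2 - 4·(879) = 2304 - 3516 = -1212, and 4·(-303) is not a perfect square in Q since -303 is squarefree and ≠ 1. Hence x^2 + 48x + 879 is irreducible over Q and is the minimal polynomial of α.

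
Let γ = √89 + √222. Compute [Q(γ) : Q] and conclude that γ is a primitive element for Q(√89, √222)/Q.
[Q(γ) : Q] = 4 (equivalently, Q(γ) = Q(√89, √222))

Obviously Q(γ) ⊆ Q(√89, √222), and [Q(√89, √222):Q] = 4 (since 89, 222 are distinct squarefree integers > 1 with 19758 not a perfect square). To show equality we compute the minimal polynomial of γ. From γ = √89 + √222: γ^2 = 89 + 2√(19758) + 222 = 311 + 2√(19758), so γ^2 - 311 = 2√(19758); squaring, (γ^2 - 311)^2 = 4·19758, i.e. γ^4 - 622γ^2 + 96721 - 79032 = 0, i.e. γ^4 - 622γ^2 + 17689 = 0. So γ is a root of x^4 - 622x^2 + 17689. This polynomial is irreducible over Q: it has no rational root (each ±√89 ± √222 is irrational), and any factorization into two quadratics over Q would force √(19758) ∈ Q (pairing opposite roots) or √89, √222 ∈ Q (other pairings), all impossible. Hence [Q(γ):Q] = 4 = [Q(√89, √222):Q], so Q(γ) = Q(√89, √222).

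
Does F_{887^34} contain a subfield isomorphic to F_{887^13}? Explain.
No: F_{887^13} is not a subfield of F_{887^34}

F_{p^m} embeds in F_{p^n} iff m | n. Here 13 ∤ 34 (since 34 = 2·13 + 8 with remainder 8 ≠ 0), so F_{887^13} is not a subfield of F_{887^34}. Equivalently: if it were, the tower law would give 13 = [F_{887^13}:F_887] dividing [F_{887^34}:F_887] = 34, contradiction.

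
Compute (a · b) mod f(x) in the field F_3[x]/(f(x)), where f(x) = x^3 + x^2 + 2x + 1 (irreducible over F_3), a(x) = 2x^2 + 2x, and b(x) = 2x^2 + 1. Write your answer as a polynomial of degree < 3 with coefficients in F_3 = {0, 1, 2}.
a · b ≡ x (mod f(x))

Multiply in F_3[x]: a(x)·b(x) = (2x^2 + 2x)·(2x^2 + 1) = x^4 + x^3 + 2x^2 + 2x. This has degree ≥ 3, so divide by f(x) over F_3: x^4 + x^3 + 2x^2 + 2x = (x)·(x^3 + x^2 + 2x + 1) + (x). Hence a·b ≡ x (mod f). (F_3[x]/(f) is a field with 3^3 = 27 elements since f is irreducible of degree 3.)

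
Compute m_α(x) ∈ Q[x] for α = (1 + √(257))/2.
m_α(x) = x^2 - x - 64

From 2α - 1 = √(257), squaring gives (2α - 1)^2 = 257, i.e. 4α^2 - 4α + 1 = 257, so α^2 - α + (1 - 257)/4 = 0. Since 257 ≡ 1 (mod 4), (1 - 257)/4 = -64 ∈ Z. The polynomial x^2 - x - 64 has discriminant 1 - 4·(-64) = 257, which is not a perfect square in Q (d = 257 is squarefree and ≠ 1), so x^2 - x - 64 is irreducible over Q. It is the minimal polynomial of α.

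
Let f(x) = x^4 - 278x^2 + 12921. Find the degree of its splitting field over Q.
[K : Q] = 4

Solving the quadratic in x^2: x^2 = (278 ± √(278^2 - 4·12921))/2 = (278 ± √25600)/2 = (278 ± 160)/2, giving x^2 = 59 or x^2 = 219. So f(x) = (x^2 - 59)(x^2 - 219) and the roots of f are ±√59, ±√219. Hence the splitting field is K = Q(√59, √219). Since 59 and 219 are distinct squarefree integers > 1, their product 12921 is not a perfect square, so √219 ∉ Q(√59). By the tower law [K:Q] = [Q(√59,√219):Q(√59)] · [Q(√59):Q] = 2 · 2 = 4.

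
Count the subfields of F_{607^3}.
F_{607^3} has 2 subfields

The subfields of F_{p^n} are exactly the fields F_{p^d} for d | n (each is the fixed field of the unique index-d subgroup of Gal(F_{p^n}/F_p) ≅ Z/nZ). The divisors of n = 3 are {1, 3}, giving 2 subfields: F_{607^1}, F_{607^3}.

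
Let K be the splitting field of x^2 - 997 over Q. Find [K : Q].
[K : Q] = 2

f(x) = x^2 - 997 factors as (x - √997)(x + √997). The splitting field is K = Q(√997). Since 997 is squarefree and > 1, it is not a perfect square, so x^2 - 997 is irreducible over Q and [Q(√997) : Q] = 2. Hence [K : Q] = 2.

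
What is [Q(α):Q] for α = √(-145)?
[Q(α):Q] = 2

[Q(α):Q] equals the degree of the minimal polynomial of α. Here α^2 = -145 and x^2 + 145 is irreducible (d = -145 is squarefree, ≠ 1, hence not a square), so deg(m_α) = 2. Thus [Q(α):Q] = 2.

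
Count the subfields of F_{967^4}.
F_{967^4} has 3 subfields

The subfields of F_{p^n} are exactly the fields F_{p^d} for d | n (each is the fixed field of the unique index-d subgroup of Gal(F_{p^n}/F_p) ≅ Z/nZ). The divisors of n = 4 are {1, 2, 4}, giving 3 subfields: F_{967^1}, F_{967^2}, F_{967^4}.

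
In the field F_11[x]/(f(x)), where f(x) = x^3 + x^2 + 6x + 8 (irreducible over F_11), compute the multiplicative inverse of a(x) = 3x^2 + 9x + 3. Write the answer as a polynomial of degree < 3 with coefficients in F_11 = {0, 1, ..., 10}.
a(x)^(-1) ≡ 4x + 3 (mod f(x))

Since f is irreducible over F_11, F_11[x]/(f) is a field and a(x) ≠ 0 has an inverse. Apply the extended Euclidean algorithm to f(x) and a(x) in F_11[x]: f(x) = (4x + 3)·a(x) + (10). The last nonzero remainder is the constant 10 = gcd(f, a) in F_11. Back-substituting through the division chain expresses 10 = s(x)·a(x) + t(x)·f(x) with s(x) ≡ 7x + 8 (mod f), so (7x + 8)·a(x) ≡ 10 (mod f). Multiplying by 10^(-1) ≡ 10 in F_11 gives a(x)^(-1) ≡ 10·(7x + 8) ≡ 4x + 3 (mod f). Check: (3x^2 + 9x + 3)·(4x + 3) = x^3 + x^2 + 6x + 9 ≡ 1 (mod x^3 + x^2 + 6x + 8).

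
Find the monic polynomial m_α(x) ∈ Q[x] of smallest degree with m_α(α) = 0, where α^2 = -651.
m_α(x) = x^2 + 651

α satisfies α^2 + 651 = 0, so x^2 + 651 annihilates α. Since d = -651 is squarefree and ≠ 1, it is not a perfect square in Q, so x^2 + 651 has no rational root and is therefore irreducible over Q (a degree-2 polynomial over a field is irreducible iff it has no root). Hence m_α(x) = x^2 + 651.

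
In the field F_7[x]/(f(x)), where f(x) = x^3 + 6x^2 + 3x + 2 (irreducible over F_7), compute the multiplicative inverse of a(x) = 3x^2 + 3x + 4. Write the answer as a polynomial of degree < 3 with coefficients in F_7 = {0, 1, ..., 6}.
a(x)^(-1) ≡ 5x^2 + 2x + 6 (mod f(x))

Since f is irreducible over F_7, F_7[x]/(f) is a field and a(x) ≠ 0 has an inverse. Apply the extended Euclidean algorithm to f(x) and a(x) in F_7[x]: f(x) = (5x + 4)·a(x) + (6x);  a(x) = (4x + 4)·(6x) + (4). The last nonzero remainder is the constant 4 = gcd(f, a) in F_7. Back-substituting through the division chain expresses 4 = s(x)·a(x) + t(x)·f(x) with s(x) ≡ 6x^2 + x + 3 (mod f), so (6x^2 + x + 3)·a(x) ≡ 4 (mod f). Multiplying by 4^(-1) ≡ 2 in F_7 gives a(x)^(-1) ≡ 2·(6x^2 + x + 3) ≡ 5x^2 + 2x + 6 (mod f). Check: (3x^2 + 3x + 4)·(5x^2 + 2x + 6) = x^4 + 2x^2 + 5x + 3 ≡ 1 (mod x^3 + 6x^2 + 3x + 2).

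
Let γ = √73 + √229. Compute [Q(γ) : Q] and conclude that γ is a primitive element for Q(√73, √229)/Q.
[Q(γ) : Q] = 4 (equivalently, Q(γ) = Q(√73, √229))

Obviously Q(γ) ⊆ Q(√73, √229), and [Q(√73, √229):Q] = 4 (since 73, 229 are distinct squarefree integers > 1 with 16717 not a perfect square). To show equality we compute the minimal polynomial of γ. From γ = √73 + √229: γ^2 = 73 + 2√(16717) + 229 = 302 + 2√(16717), so γ^2 - 302 = 2√(16717); squaring, (γ^2 - 302)^2 = 4·16717, i.e. γ^4 - 604γ^2 + 91204 - 66868 = 0, i.e. γ^4 - 604γ^2 + 24336 = 0. So γ is a root of x^4 - 604x^2 + 24336. This polynomial is irreducible over Q: it has no rational root (each ±√73 ± √229 is irrational), and any factorization into two quadratics over Q would force √(16717) ∈ Q (pairing opposite roots) or √73, √229 ∈ Q (other pairings), all impossible. Hence [Q(γ):Q] = 4 = [Q(√73, √229):Q], so Q(γ) = Q(√73, √229).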